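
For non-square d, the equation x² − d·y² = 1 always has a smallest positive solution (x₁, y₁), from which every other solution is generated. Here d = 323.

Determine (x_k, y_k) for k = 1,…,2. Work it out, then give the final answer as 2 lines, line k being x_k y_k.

d=323: √d = [17; 1,34] (ℓ=2, even), read p_1/q_1
k=0  a_k=17  p_k/q_k = 17/1
k=1  a_k=1  p_k/q_k = 18/1
fundamental: x₁=18, y₁=1  (since 324 − 323·1 = 1)
n=2: (18,1)∘(18,1) = (18·18+323·1·1, 18·1+1·18) = (647,36)

18 1
647 36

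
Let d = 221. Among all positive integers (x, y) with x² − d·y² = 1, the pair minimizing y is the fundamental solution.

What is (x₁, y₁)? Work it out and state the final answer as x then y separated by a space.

d=221: √d = [14; 1,6,2,6,1,28] (ℓ=6, even), read p_5/q_5
a_0=14:  p_0=14·1+0=14,  q_0=14·0+1=1
…
a_4=6:  p_4=6·223+104=1442,  q_4=6·15+7=97
a_5=1:  p_5=1·1442+223=1665,  q_5=1·97+15=112
→ (1665, 112).  Check: 1665²=2772225, 221·112²=2772224, difference 1.

1665 112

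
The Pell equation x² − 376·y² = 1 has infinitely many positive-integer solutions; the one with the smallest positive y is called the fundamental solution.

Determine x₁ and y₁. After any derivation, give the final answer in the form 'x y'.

d=376: √d = [19; 2,1,1,3,1,…,1,2,38] (ℓ=16, even), read p_15/q_15
a_0=19:  p_0=19·1+0=19,  q_0=19·0+1=1
…
a_3=1:  p_3=1·58+39=97,  q_3=1·3+2=5
…
a_5=1:  p_5=1·349+97=446,  q_5=1·18+5=23
…
a_7=2:  p_7=2·1241+446=2928,  q_7=2·64+23=151
a_8=4:  p_8=4·2928+1241=12953,  q_8=4·151+64=668
…
a_14=1:  p_14=1·468441+368986=837427,  q_14=1·24158+19029=43187
a_15=2:  p_15=2·837427+468441=2143295,  q_15=2·43187+24158=110532
→ (2143295, 110532).  Check: 2143295²=4593713457025, 376·110532²=4593713457024, difference 1.

2143295 110532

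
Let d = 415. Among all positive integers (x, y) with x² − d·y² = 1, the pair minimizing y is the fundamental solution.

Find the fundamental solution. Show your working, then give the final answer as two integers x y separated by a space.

[20; 2,1,2,4,6,…,1,2,40] for √415; ℓ=16 ⇒ convergent index 15
step 0: (20, 1)  from 20·(1,0) + (0,1)
step 1: (41, 2)  from 2·(20,1) + (1,0)
step 2: (61, 3)  from 1·(41,2) + (20,1)
step 3: (163, 8)  from 2·(61,3) + (41,2)
step 4: (713, 35)  from 4·(163,8) + (61,3)
…
step 6: (5154, 253)  from 1·(4441,218) + (713,35)
step 7: (9595, 471)  from 1·(5154,253) + (4441,218)
step 8: (33939, 1666)  from 3·(9595,471) + (5154,253)
step 9: (43534, 2137)  from 1·(33939,1666) + (9595,471)
step 10: (77473, 3803)  from 1·(43534,2137) + (33939,1666)
step 11: (508372, 24955)  from 6·(77473,3803) + (43534,2137)
step 12: (2110961, 103623)  from 4·(508372,24955) + (77473,3803)
step 13: (4730294, 232201)  from 2·(2110961,103623) + (508372,24955)
step 14: (6841255, 335824)  from 1·(4730294,232201) + (2110961,103623)
step 15: (18412804, 903849)  from 2·(6841255,335824) + (4730294,232201)
fundamental: x₁=18412804, y₁=903849  (since 339031351142416 − 415·816943014801 = 1)

18412804 903849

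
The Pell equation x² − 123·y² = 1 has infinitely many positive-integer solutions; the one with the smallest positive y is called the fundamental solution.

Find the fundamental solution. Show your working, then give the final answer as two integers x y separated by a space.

122 11

√123 = [11; 11,22, …], period ℓ=2 (even) → k=1
i=0: a=11 ⇒ p=11, q=1
i=1: a=11 ⇒ p=122, q=11
fundamental: x₁=122, y₁=11  (since 14884 − 123·121 = 1)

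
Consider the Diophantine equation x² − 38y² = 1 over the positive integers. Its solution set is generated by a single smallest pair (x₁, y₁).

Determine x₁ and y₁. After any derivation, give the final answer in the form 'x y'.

√38 → a₀=6, period (6,12); ℓ=2 even so k=1
k=0  a_k=6  p_k/q_k = 6/1
k=1  a_k=6  p_k/q_k = 37/6
→ (37, 6).  Check: 37²=1369, 38·6²=1368, difference 1.

37 6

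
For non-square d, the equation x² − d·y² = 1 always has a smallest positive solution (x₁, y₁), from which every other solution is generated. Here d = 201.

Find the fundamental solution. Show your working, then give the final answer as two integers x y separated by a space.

[14; 5,1,1,1,2,…,1,5,28] for √201; ℓ=14 ⇒ convergent index 13
a_0=14:  p_0=14·1+0=14,  q_0=14·0+1=1
a_1=5:  p_1=5·14+1=71,  q_1=5·1+0=5
a_2=1:  p_2=1·71+14=85,  q_2=1·5+1=6
a_3=1:  p_3=1·85+71=156,  q_3=1·6+5=11
a_4=1:  p_4=1·156+85=241,  q_4=1·11+6=17
…
a_6=1:  p_6=1·638+241=879,  q_6=1·45+17=62
a_7=8:  p_7=8·879+638=7670,  q_7=8·62+45=541
a_8=1:  p_8=1·7670+879=8549,  q_8=1·541+62=603
a_9=2:  p_9=2·8549+7670=24768,  q_9=2·603+541=1747
a_10=1:  p_10=1·24768+8549=33317,  q_10=1·1747+603=2350
a_11=1:  p_11=1·33317+24768=58085,  q_11=1·2350+1747=4097
a_12=1:  p_12=1·58085+33317=91402,  q_12=1·4097+2350=6447
a_13=5:  p_13=5·91402+58085=515095,  q_13=5·6447+4097=36332
→ (515095, 36332).  Check: 515095²=265322859025, 201·36332²=265322859024, difference 1.

515095 36332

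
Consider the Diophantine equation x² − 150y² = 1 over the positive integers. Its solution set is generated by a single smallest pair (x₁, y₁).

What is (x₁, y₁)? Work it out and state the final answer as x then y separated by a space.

49 4

d=150: √d = [12; 4,24] (ℓ=2, even), read p_1/q_1
step 0: (12, 1)  from 12·(1,0) + (0,1)
step 1: (49, 4)  from 4·(12,1) + (1,0)
fundamental: x₁=49, y₁=4  (since 2401 − 150·16 = 1)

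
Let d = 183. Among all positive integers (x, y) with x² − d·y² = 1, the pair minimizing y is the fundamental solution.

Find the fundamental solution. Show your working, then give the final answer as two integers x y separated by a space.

487 36

[13; 1,1,8,1,1,26] for √183; ℓ=6 ⇒ convergent index 5
i=0: a=13 ⇒ p=13, q=1
…
i=4: a=1 ⇒ p=257, q=19
i=5: a=1 ⇒ p=487, q=36
(x₁, y₁) = (487, 36);  487² − 183·36² = 1 ✓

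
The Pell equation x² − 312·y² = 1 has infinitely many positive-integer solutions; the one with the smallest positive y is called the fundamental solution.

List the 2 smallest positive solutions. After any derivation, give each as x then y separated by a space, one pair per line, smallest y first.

[17; 1,1,1,34] for √312; ℓ=4 ⇒ convergent index 3
a_0=17:  p_0=17·1+0=17,  q_0=17·0+1=1
…
a_2=1:  p_2=1·18+17=35,  q_2=1·1+1=2
a_3=1:  p_3=1·35+18=53,  q_3=1·2+1=3
(x₁, y₁) = (53, 3);  53² − 312·3² = 1 ✓
(x_2, y_2) = (53·53 + 312·3·3, 53·3 + 3·53) = (5617, 318)

53 3
5617 318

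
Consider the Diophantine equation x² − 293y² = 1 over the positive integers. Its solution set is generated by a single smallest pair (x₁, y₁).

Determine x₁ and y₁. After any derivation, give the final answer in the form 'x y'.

12320649 719780

[17; 8,1,1,8,34] for √293; ℓ=5 ⇒ convergent index 9
a_0=17:  p_0=17·1+0=17,  q_0=17·0+1=1
…
a_2=1:  p_2=1·137+17=154,  q_2=1·8+1=9
a_3=1:  p_3=1·154+137=291,  q_3=1·9+8=17
…
a_5=34:  p_5=34·2482+291=84679,  q_5=34·145+17=4947
…
a_7=1:  p_7=1·679914+84679=764593,  q_7=1·39721+4947=44668
a_8=1:  p_8=1·764593+679914=1444507,  q_8=1·44668+39721=84389
a_9=8:  p_9=8·1444507+764593=12320649,  q_9=8·84389+44668=719780
fundamental: x₁=12320649, y₁=719780  (since 151798391781201 − 293·518083248400 = 1)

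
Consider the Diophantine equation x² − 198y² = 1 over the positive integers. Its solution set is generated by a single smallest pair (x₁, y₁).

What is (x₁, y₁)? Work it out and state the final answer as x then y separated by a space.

197 14

√198 = [14; 14,28, …], period ℓ=2 (even) → k=1
i=0: a=14 ⇒ p=14, q=1
i=1: a=14 ⇒ p=197, q=14
(x₁, y₁) = (197, 14);  197² − 198·14² = 1 ✓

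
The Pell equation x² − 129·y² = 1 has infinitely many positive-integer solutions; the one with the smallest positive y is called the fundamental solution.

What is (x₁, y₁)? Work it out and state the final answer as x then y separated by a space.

16855 1484

√129 = [11; 2,1,3,1,6,1,3,1,2,22, …], period ℓ=10 (even) → k=9
k=0  a_k=11  p_k/q_k = 11/1
…
k=3  a_k=3  p_k/q_k = 125/11
k=4  a_k=1  p_k/q_k = 159/14
k=5  a_k=6  p_k/q_k = 1079/95
…
k=7  a_k=3  p_k/q_k = 4793/422
k=8  a_k=1  p_k/q_k = 6031/531
k=9  a_k=2  p_k/q_k = 16855/1484
→ (16855, 1484).  Check: 16855²=284091025, 129·1484²=284091024, difference 1.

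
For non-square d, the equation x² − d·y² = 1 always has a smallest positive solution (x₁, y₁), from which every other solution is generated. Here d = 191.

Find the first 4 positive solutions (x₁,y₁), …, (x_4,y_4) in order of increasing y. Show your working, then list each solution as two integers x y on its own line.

√191 = [13; 1,4,1,1,3,…,4,1,26, …], period ℓ=16 (even) → k=15
i=0: a=13 ⇒ p=13, q=1
i=1: a=1 ⇒ p=14, q=1
…
i=7: a=2 ⇒ p=2999, q=217
i=8: a=13 ⇒ p=40217, q=2910
…
i=14: a=4 ⇒ p=7377553, q=533821
i=15: a=1 ⇒ p=8994000, q=650783
fundamental: x₁=8994000, y₁=650783  (since 80892036000000 − 191·423518513089 = 1)
(x_2, y_2) = (8994000·8994000 + 191·650783·650783, 8994000·650783 + 650783·8994000) = (161784071999999, 11706284604000)
(x_3, y_3) = (8994000·161784071999999 + 191·650783·11706284604000, 8994000·11706284604000 + 650783·161784071999999) = (2910171887135973018000, 210572647456751349217)
(x_4, y_4) = (8994000·2910171887135973018000 + 191·650783·210572647456751349217, 8994000·210572647456751349217 + 650783·2910171887135973018000) = (52348171905801720863712000001, 3787780782452031563430792000)

8994000 650783
161784071999999 11706284604000
2910171887135973018000 210572647456751349217
52348171905801720863712000001 3787780782452031563430792000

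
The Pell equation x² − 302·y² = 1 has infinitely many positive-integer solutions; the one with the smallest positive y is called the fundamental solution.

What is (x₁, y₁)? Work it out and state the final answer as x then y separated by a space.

[17; 2,1,1,1,4,…,1,2,34] for √302; ℓ=16 ⇒ convergent index 15
a_0=17:  p_0=17·1+0=17,  q_0=17·0+1=1
a_1=2:  p_1=2·17+1=35,  q_1=2·1+0=2
a_2=1:  p_2=1·35+17=52,  q_2=1·2+1=3
…
a_7=1:  p_7=1·1425+643=2068,  q_7=1·82+37=119
…
a_9=1:  p_9=1·34513+2068=36581,  q_9=1·1986+119=2105
a_10=2:  p_10=2·36581+34513=107675,  q_10=2·2105+1986=6196
…
a_12=1:  p_12=1·467281+107675=574956,  q_12=1·26889+6196=33085
a_13=1:  p_13=1·574956+467281=1042237,  q_13=1·33085+26889=59974
a_14=1:  p_14=1·1042237+574956=1617193,  q_14=1·59974+33085=93059
a_15=2:  p_15=2·1617193+1042237=4276623,  q_15=2·93059+59974=246092
→ (4276623, 246092).  Check: 4276623²=18289504284129, 302·246092²=18289504284128, difference 1.

4276623 246092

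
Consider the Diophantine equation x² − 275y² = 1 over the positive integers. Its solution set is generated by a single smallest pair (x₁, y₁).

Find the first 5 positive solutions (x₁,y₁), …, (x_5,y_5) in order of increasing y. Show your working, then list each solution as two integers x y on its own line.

199 12
79201 4776
31521799 1900836
12545596801 756527952
4993116004999 301096224060

√275 = [16; 1,1,2,1,1,32, …], period ℓ=6 (even) → k=5
a_0=16:  p_0=16·1+0=16,  q_0=16·0+1=1
a_1=1:  p_1=1·16+1=17,  q_1=1·1+0=1
a_2=1:  p_2=1·17+16=33,  q_2=1·1+1=2
a_3=2:  p_3=2·33+17=83,  q_3=2·2+1=5
a_4=1:  p_4=1·83+33=116,  q_4=1·5+2=7
a_5=1:  p_5=1·116+83=199,  q_5=1·7+5=12
→ (199, 12).  Check: 199²=39601, 275·12²=39600, difference 1.
(x_2, y_2) = (199·199 + 275·12·12, 199·12 + 12·199) = (79201, 4776)
(x_3, y_3) = (199·79201 + 275·12·4776, 199·4776 + 12·79201) = (31521799, 1900836)
(x_4, y_4) = (199·31521799 + 275·12·1900836, 199·1900836 + 12·31521799) = (12545596801, 756527952)
(x_5, y_5) = (199·12545596801 + 275·12·756527952, 199·756527952 + 12·12545596801) = (4993116004999, 301096224060)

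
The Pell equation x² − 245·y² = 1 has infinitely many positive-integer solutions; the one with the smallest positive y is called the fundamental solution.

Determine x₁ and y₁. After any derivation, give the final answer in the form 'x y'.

51841 3312

√245 = [15; 1,1,1,7,6,7,1,1,1,30, …], period ℓ=10 (even) → k=9
k=0  a_k=15  p_k/q_k = 15/1
…
k=2  a_k=1  p_k/q_k = 31/2
k=3  a_k=1  p_k/q_k = 47/3
k=4  a_k=7  p_k/q_k = 360/23
k=5  a_k=6  p_k/q_k = 2207/141
…
k=7  a_k=1  p_k/q_k = 18016/1151
k=8  a_k=1  p_k/q_k = 33825/2161
k=9  a_k=1  p_k/q_k = 51841/3312
fundamental: x₁=51841, y₁=3312  (since 2687489281 − 245·10969344 = 1)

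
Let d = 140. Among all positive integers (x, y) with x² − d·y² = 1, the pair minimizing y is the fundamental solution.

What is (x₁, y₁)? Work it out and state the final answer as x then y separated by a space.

[11; 1,4,1,22] for √140; ℓ=4 ⇒ convergent index 3
a_0=11:  p_0=11·1+0=11,  q_0=11·0+1=1
…
a_2=4:  p_2=4·12+11=59,  q_2=4·1+1=5
a_3=1:  p_3=1·59+12=71,  q_3=1·5+1=6
fundamental: x₁=71, y₁=6  (since 5041 − 140·36 = 1)

71 6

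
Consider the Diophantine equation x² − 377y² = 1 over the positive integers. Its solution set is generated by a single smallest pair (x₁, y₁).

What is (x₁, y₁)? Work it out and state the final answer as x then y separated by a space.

233 12

d=377: √d = [19; 2,2,2,38] (ℓ=4, even), read p_3/q_3
k=0  a_k=19  p_k/q_k = 19/1
k=1  a_k=2  p_k/q_k = 39/2
k=2  a_k=2  p_k/q_k = 97/5
k=3  a_k=2  p_k/q_k = 233/12
fundamental: x₁=233, y₁=12  (since 54289 − 377·144 = 1)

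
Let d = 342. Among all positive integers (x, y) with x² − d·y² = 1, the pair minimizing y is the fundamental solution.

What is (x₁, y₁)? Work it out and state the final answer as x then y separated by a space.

37 2

d=342: √d = [18; 2,36] (ℓ=2, even), read p_1/q_1
step 0: (18, 1)  from 18·(1,0) + (0,1)
step 1: (37, 2)  from 2·(18,1) + (1,0)
(x₁, y₁) = (37, 2);  37² − 342·2² = 1 ✓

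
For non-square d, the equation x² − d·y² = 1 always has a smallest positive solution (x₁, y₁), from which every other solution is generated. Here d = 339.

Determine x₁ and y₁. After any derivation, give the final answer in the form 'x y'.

√339 = [18; 2,2,2,1,17,1,2,2,2,36, …], period ℓ=10 (even) → k=9
i=0: a=18 ⇒ p=18, q=1
…
i=2: a=2 ⇒ p=92, q=5
…
i=8: a=2 ⇒ p=40359, q=2192
i=9: a=2 ⇒ p=97970, q=5321
fundamental: x₁=97970, y₁=5321  (since 9598120900 − 339·28313041 = 1)

97970 5321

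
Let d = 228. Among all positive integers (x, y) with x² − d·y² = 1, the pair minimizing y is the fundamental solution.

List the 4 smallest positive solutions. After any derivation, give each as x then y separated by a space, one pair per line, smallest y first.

√228 → a₀=15, period (10,30); ℓ=2 even so k=1
step 0: (15, 1)  from 15·(1,0) + (0,1)
step 1: (151, 10)  from 10·(15,1) + (1,0)
(x₁, y₁) = (151, 10);  151² − 228·10² = 1 ✓
n=2: (151,10)∘(151,10) = (151·151+228·10·10, 151·10+10·151) = (45601,3020)
n=3: (45601,3020)∘(151,10) = (151·45601+228·10·3020, 151·3020+10·45601) = (13771351,912030)
n=4: (13771351,912030)∘(151,10) = (151·13771351+228·10·912030, 151·912030+10·13771351) = (4158902401,275430040)

151 10
45601 3020
13771351 912030
4158902401 275430040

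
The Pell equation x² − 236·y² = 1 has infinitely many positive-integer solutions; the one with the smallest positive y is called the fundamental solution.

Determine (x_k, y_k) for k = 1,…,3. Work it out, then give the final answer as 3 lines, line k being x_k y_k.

561799 36570
631236232801 41089978860
709255768702176199 46168618067101710

[15; 2,1,3,5,1,6,1,5,3,1,2,30] for √236; ℓ=12 ⇒ convergent index 11
step 0: (15, 1)  from 15·(1,0) + (0,1)
step 1: (31, 2)  from 2·(15,1) + (1,0)
step 2: (46, 3)  from 1·(31,2) + (15,1)
step 3: (169, 11)  from 3·(46,3) + (31,2)
step 4: (891, 58)  from 5·(169,11) + (46,3)
step 5: (1060, 69)  from 1·(891,58) + (169,11)
…
step 7: (8311, 541)  from 1·(7251,472) + (1060,69)
step 8: (48806, 3177)  from 5·(8311,541) + (7251,472)
step 9: (154729, 10072)  from 3·(48806,3177) + (8311,541)
step 10: (203535, 13249)  from 1·(154729,10072) + (48806,3177)
step 11: (561799, 36570)  from 2·(203535,13249) + (154729,10072)
fundamental: x₁=561799, y₁=36570  (since 315618116401 − 236·1337364900 = 1)
(x_2, y_2) = (561799·561799 + 236·36570·36570, 561799·36570 + 36570·561799) = (631236232801, 41089978860)
(x_3, y_3) = (561799·631236232801 + 236·36570·41089978860, 561799·41089978860 + 36570·631236232801) = (709255768702176199, 46168618067101710)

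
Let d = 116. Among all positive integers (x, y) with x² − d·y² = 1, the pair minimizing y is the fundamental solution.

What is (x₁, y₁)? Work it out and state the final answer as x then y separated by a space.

9801 910

[10; 1,3,2,1,4,1,2,3,1,20] for √116; ℓ=10 ⇒ convergent index 9
k=0  a_k=10  p_k/q_k = 10/1
k=1  a_k=1  p_k/q_k = 11/1
k=2  a_k=3  p_k/q_k = 43/4
…
k=5  a_k=4  p_k/q_k = 657/61
…
k=7  a_k=2  p_k/q_k = 2251/209
k=8  a_k=3  p_k/q_k = 7550/701
k=9  a_k=1  p_k/q_k = 9801/910
→ (9801, 910).  Check: 9801²=96059601, 116·910²=96059600, difference 1.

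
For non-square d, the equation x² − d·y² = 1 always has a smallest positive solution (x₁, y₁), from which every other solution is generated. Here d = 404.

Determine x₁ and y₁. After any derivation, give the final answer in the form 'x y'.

201 10

[20; 10,40] for √404; ℓ=2 ⇒ convergent index 1
k=0  a_k=20  p_k/q_k = 20/1
k=1  a_k=10  p_k/q_k = 201/10
fundamental: x₁=201, y₁=10  (since 40401 − 404·100 = 1)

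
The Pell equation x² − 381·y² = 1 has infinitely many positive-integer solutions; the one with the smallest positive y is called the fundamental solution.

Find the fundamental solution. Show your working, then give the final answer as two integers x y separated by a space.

√381 = [19; 1,1,12,1,1,38, …], period ℓ=6 (even) → k=5
i=0: a=19 ⇒ p=19, q=1
i=1: a=1 ⇒ p=20, q=1
…
i=4: a=1 ⇒ p=527, q=27
i=5: a=1 ⇒ p=1015, q=52
→ (1015, 52).  Check: 1015²=1030225, 381·52²=1030224, difference 1.

1015 52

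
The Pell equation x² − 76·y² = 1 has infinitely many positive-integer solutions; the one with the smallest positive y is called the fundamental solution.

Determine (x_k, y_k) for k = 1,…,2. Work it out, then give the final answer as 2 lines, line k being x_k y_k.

[8; 1,2,1,1,5,4,5,1,1,2,1,16] for √76; ℓ=12 ⇒ convergent index 11
k=0  a_k=8  p_k/q_k = 8/1
…
k=2  a_k=2  p_k/q_k = 26/3
k=3  a_k=1  p_k/q_k = 35/4
…
k=6  a_k=4  p_k/q_k = 1421/163
k=7  a_k=5  p_k/q_k = 7445/854
k=8  a_k=1  p_k/q_k = 8866/1017
k=9  a_k=1  p_k/q_k = 16311/1871
k=10  a_k=2  p_k/q_k = 41488/4759
k=11  a_k=1  p_k/q_k = 57799/6630
fundamental: x₁=57799, y₁=6630  (since 3340724401 − 76·43956900 = 1)
(x_2, y_2) = (57799·57799 + 76·6630·6630, 57799·6630 + 6630·57799) = (6681448801, 766414740)

57799 6630
6681448801 766414740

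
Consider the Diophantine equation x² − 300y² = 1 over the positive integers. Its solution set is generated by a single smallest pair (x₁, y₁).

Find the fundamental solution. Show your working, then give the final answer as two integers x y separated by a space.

1351 78

√300 → a₀=17, period (3,8,3,34); ℓ=4 even so k=3
a_0=17:  p_0=17·1+0=17,  q_0=17·0+1=1
a_1=3:  p_1=3·17+1=52,  q_1=3·1+0=3
a_2=8:  p_2=8·52+17=433,  q_2=8·3+1=25
a_3=3:  p_3=3·433+52=1351,  q_3=3·25+3=78
(x₁, y₁) = (1351, 78);  1351² − 300·78² = 1 ✓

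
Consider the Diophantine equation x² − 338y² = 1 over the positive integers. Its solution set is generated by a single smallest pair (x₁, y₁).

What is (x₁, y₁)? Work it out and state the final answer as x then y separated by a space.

114243 6214

d=338: √d = [18; 2,1,1,2,36] (ℓ=5, odd), read p_9/q_9
step 0: (18, 1)  from 18·(1,0) + (0,1)
step 1: (37, 2)  from 2·(18,1) + (1,0)
step 2: (55, 3)  from 1·(37,2) + (18,1)
…
step 4: (239, 13)  from 2·(92,5) + (55,3)
step 5: (8696, 473)  from 36·(239,13) + (92,5)
step 6: (17631, 959)  from 2·(8696,473) + (239,13)
step 7: (26327, 1432)  from 1·(17631,959) + (8696,473)
step 8: (43958, 2391)  from 1·(26327,1432) + (17631,959)
step 9: (114243, 6214)  from 2·(43958,2391) + (26327,1432)
fundamental: x₁=114243, y₁=6214  (since 13051463049 − 338·38613796 = 1)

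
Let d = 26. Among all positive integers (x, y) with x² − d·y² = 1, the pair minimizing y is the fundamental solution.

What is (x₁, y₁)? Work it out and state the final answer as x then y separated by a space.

[5; 10] for √26; ℓ=1 ⇒ convergent index 1
k=0  a_k=5  p_k/q_k = 5/1
k=1  a_k=10  p_k/q_k = 51/10
fundamental: x₁=51, y₁=10  (since 2601 − 26·100 = 1)

51 10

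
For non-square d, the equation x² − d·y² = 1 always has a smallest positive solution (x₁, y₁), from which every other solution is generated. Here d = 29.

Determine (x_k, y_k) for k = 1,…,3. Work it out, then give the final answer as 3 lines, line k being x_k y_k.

√29 = [5; 2,1,1,2,10, …], period ℓ=5 (odd) → k=9
a_0=5:  p_0=5·1+0=5,  q_0=5·0+1=1
a_1=2:  p_1=2·5+1=11,  q_1=2·1+0=2
a_2=1:  p_2=1·11+5=16,  q_2=1·2+1=3
a_3=1:  p_3=1·16+11=27,  q_3=1·3+2=5
a_4=2:  p_4=2·27+16=70,  q_4=2·5+3=13
a_5=10:  p_5=10·70+27=727,  q_5=10·13+5=135
a_6=2:  p_6=2·727+70=1524,  q_6=2·135+13=283
…
a_8=1:  p_8=1·2251+1524=3775,  q_8=1·418+283=701
a_9=2:  p_9=2·3775+2251=9801,  q_9=2·701+418=1820
fundamental: x₁=9801, y₁=1820  (since 96059601 − 29·3312400 = 1)
(x_2, y_2) = (9801·9801 + 29·1820·1820, 9801·1820 + 1820·9801) = (192119201, 35675640)
(x_3, y_3) = (9801·192119201 + 29·1820·35675640, 9801·35675640 + 1820·192119201) = (3765920568201, 699313893460)

9801 1820
192119201 35675640
3765920568201 699313893460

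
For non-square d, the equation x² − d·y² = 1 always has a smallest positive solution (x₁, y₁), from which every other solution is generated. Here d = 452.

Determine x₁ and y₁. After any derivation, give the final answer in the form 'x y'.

√452 → a₀=21, period (3,1,5,3,10,3,5,1,3,42); ℓ=10 even so k=9
step 0: (21, 1)  from 21·(1,0) + (0,1)
step 1: (64, 3)  from 3·(21,1) + (1,0)
step 2: (85, 4)  from 1·(64,3) + (21,1)
…
step 4: (1552, 73)  from 3·(489,23) + (85,4)
step 5: (16009, 753)  from 10·(1552,73) + (489,23)
step 6: (49579, 2332)  from 3·(16009,753) + (1552,73)
step 7: (263904, 12413)  from 5·(49579,2332) + (16009,753)
step 8: (313483, 14745)  from 1·(263904,12413) + (49579,2332)
step 9: (1204353, 56648)  from 3·(313483,14745) + (263904,12413)
(x₁, y₁) = (1204353, 56648);  1204353² − 452·56648² = 1 ✓

1204353 56648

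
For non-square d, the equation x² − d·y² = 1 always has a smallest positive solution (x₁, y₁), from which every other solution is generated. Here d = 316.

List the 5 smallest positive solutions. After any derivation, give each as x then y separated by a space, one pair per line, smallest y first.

12799 720
327628801 18430560
8386642035199 471785474160
214681262489395201 12076764549117120
5495410948816896319999 309141018456514563600

[17; 1,3,2,8,2,3,1,34] for √316; ℓ=8 ⇒ convergent index 7
step 0: (17, 1)  from 17·(1,0) + (0,1)
…
step 6: (9937, 559)  from 3·(2862,161) + (1351,76)
step 7: (12799, 720)  from 1·(9937,559) + (2862,161)
(x₁, y₁) = (12799, 720);  12799² − 316·720² = 1 ✓
k=2:  x_2 = 12799·12799+316·720·720 = 327628801,  y_2 = 12799·720+720·12799 = 18430560
k=3:  x_3 = 12799·327628801+316·720·18430560 = 8386642035199,  y_3 = 12799·18430560+720·327628801 = 471785474160
k=4:  x_4 = 12799·8386642035199+316·720·471785474160 = 214681262489395201,  y_4 = 12799·471785474160+720·8386642035199 = 12076764549117120
k=5:  x_5 = 12799·214681262489395201+316·720·12076764549117120 = 5495410948816896319999,  y_5 = 12799·12076764549117120+720·214681262489395201 = 309141018456514563600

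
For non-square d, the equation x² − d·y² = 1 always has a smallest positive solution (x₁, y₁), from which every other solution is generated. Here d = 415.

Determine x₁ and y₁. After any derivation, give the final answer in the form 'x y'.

18412804 903849

[20; 2,1,2,4,6,…,1,2,40] for √415; ℓ=16 ⇒ convergent index 15
k=0  a_k=20  p_k/q_k = 20/1
…
k=3  a_k=2  p_k/q_k = 163/8
k=4  a_k=4  p_k/q_k = 713/35
k=5  a_k=6  p_k/q_k = 4441/218
k=6  a_k=1  p_k/q_k = 5154/253
k=7  a_k=1  p_k/q_k = 9595/471
k=8  a_k=3  p_k/q_k = 33939/1666
…
k=10  a_k=1  p_k/q_k = 77473/3803
k=11  a_k=6  p_k/q_k = 508372/24955
k=12  a_k=4  p_k/q_k = 2110961/103623
k=13  a_k=2  p_k/q_k = 4730294/232201
k=14  a_k=1  p_k/q_k = 6841255/335824
k=15  a_k=2  p_k/q_k = 18412804/903849
→ (18412804, 903849).  Check: 18412804²=339031351142416, 415·903849²=339031351142415, difference 1.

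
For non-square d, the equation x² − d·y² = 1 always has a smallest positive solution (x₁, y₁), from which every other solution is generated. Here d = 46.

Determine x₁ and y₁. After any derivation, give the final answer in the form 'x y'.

24335 3588

[6; 1,3,1,1,2,6,2,1,1,3,1,12] for √46; ℓ=12 ⇒ convergent index 11
k=0  a_k=6  p_k/q_k = 6/1
…
k=2  a_k=3  p_k/q_k = 27/4
…
k=5  a_k=2  p_k/q_k = 156/23
k=6  a_k=6  p_k/q_k = 997/147
…
k=10  a_k=3  p_k/q_k = 19038/2807
k=11  a_k=1  p_k/q_k = 24335/3588
→ (24335, 3588).  Check: 24335²=592192225, 46·3588²=592192224, difference 1.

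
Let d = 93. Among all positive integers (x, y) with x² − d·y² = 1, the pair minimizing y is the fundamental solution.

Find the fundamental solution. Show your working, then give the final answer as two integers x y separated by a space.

√93 → a₀=9, period (1,1,1,4,6,4,1,1,1,18); ℓ=10 even so k=9
i=0: a=9 ⇒ p=9, q=1
…
i=2: a=1 ⇒ p=19, q=2
i=3: a=1 ⇒ p=29, q=3
…
i=5: a=6 ⇒ p=839, q=87
i=6: a=4 ⇒ p=3491, q=362
…
i=8: a=1 ⇒ p=7821, q=811
i=9: a=1 ⇒ p=12151, q=1260
fundamental: x₁=12151, y₁=1260  (since 147646801 − 93·1587600 = 1)

12151 1260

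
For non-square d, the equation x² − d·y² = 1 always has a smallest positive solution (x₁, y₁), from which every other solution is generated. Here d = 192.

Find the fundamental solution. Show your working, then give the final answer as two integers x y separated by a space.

[13; 1,5,1,26] for √192; ℓ=4 ⇒ convergent index 3
k=0  a_k=13  p_k/q_k = 13/1
k=1  a_k=1  p_k/q_k = 14/1
k=2  a_k=5  p_k/q_k = 83/6
k=3  a_k=1  p_k/q_k = 97/7
fundamental: x₁=97, y₁=7  (since 9409 − 192·49 = 1)

97 7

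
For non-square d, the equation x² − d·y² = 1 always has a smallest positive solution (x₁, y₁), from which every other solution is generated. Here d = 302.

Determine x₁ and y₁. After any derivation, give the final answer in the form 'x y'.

√302 = [17; 2,1,1,1,4,…,1,2,34, …], period ℓ=16 (even) → k=15
step 0: (17, 1)  from 17·(1,0) + (0,1)
…
step 9: (36581, 2105)  from 1·(34513,1986) + (2068,119)
…
step 14: (1617193, 93059)  from 1·(1042237,59974) + (574956,33085)
step 15: (4276623, 246092)  from 2·(1617193,93059) + (1042237,59974)
→ (4276623, 246092).  Check: 4276623²=18289504284129, 302·246092²=18289504284128, difference 1.

4276623 246092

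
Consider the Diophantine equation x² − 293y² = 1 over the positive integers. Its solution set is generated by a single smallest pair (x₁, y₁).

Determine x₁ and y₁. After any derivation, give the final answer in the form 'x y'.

d=293: √d = [17; 8,1,1,8,34] (ℓ=5, odd), read p_9/q_9
a_0=17:  p_0=17·1+0=17,  q_0=17·0+1=1
…
a_2=1:  p_2=1·137+17=154,  q_2=1·8+1=9
a_3=1:  p_3=1·154+137=291,  q_3=1·9+8=17
…
a_5=34:  p_5=34·2482+291=84679,  q_5=34·145+17=4947
…
a_8=1:  p_8=1·764593+679914=1444507,  q_8=1·44668+39721=84389
a_9=8:  p_9=8·1444507+764593=12320649,  q_9=8·84389+44668=719780
(x₁, y₁) = (12320649, 719780);  12320649² − 293·719780² = 1 ✓

12320649 719780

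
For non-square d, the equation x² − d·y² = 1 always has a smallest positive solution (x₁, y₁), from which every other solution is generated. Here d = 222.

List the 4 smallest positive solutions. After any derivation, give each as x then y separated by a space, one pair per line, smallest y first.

d=222: √d = [14; 1,8,1,28] (ℓ=4, even), read p_3/q_3
a_0=14:  p_0=14·1+0=14,  q_0=14·0+1=1
…
a_2=8:  p_2=8·15+14=134,  q_2=8·1+1=9
a_3=1:  p_3=1·134+15=149,  q_3=1·9+1=10
→ (149, 10).  Check: 149²=22201, 222·10²=22200, difference 1.
n=2: (149,10)∘(149,10) = (149·149+222·10·10, 149·10+10·149) = (44401,2980)
n=3: (44401,2980)∘(149,10) = (149·44401+222·10·2980, 149·2980+10·44401) = (13231349,888030)
n=4: (13231349,888030)∘(149,10) = (149·13231349+222·10·888030, 149·888030+10·13231349) = (3942897601,264629960)

149 10
44401 2980
13231349 888030
3942897601 264629960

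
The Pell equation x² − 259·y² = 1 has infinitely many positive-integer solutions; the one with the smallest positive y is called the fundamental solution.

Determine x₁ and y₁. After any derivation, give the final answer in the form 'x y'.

d=259: √d = [16; 10,1,2,3,4,3,2,1,10,32] (ℓ=10, even), read p_9/q_9
a_0=16:  p_0=16·1+0=16,  q_0=16·0+1=1
…
a_3=2:  p_3=2·177+161=515,  q_3=2·11+10=32
…
a_5=4:  p_5=4·1722+515=7403,  q_5=4·107+32=460
a_6=3:  p_6=3·7403+1722=23931,  q_6=3·460+107=1487
…
a_8=1:  p_8=1·55265+23931=79196,  q_8=1·3434+1487=4921
a_9=10:  p_9=10·79196+55265=847225,  q_9=10·4921+3434=52644
(x₁, y₁) = (847225, 52644);  847225² − 259·52644² = 1 ✓

847225 52644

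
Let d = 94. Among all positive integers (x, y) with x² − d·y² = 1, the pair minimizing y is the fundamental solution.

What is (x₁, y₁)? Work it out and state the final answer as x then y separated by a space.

2143295 221064

[9; 1,2,3,1,1,…,2,1,18] for √94; ℓ=16 ⇒ convergent index 15
i=0: a=9 ⇒ p=9, q=1
…
i=3: a=3 ⇒ p=97, q=10
i=4: a=1 ⇒ p=126, q=13
i=5: a=1 ⇒ p=223, q=23
…
i=7: a=1 ⇒ p=1464, q=151
i=8: a=8 ⇒ p=12953, q=1336
…
i=10: a=5 ⇒ p=85038, q=8771
…
i=12: a=1 ⇒ p=184493, q=19029
i=13: a=3 ⇒ p=652934, q=67345
i=14: a=2 ⇒ p=1490361, q=153719
i=15: a=1 ⇒ p=2143295, q=221064
fundamental: x₁=2143295, y₁=221064  (since 4593713457025 − 94·48869292096 = 1)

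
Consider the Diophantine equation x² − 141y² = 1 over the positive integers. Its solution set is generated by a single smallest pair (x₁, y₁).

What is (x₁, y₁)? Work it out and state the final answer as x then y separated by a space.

√141 = [11; 1,6,1,22, …], period ℓ=4 (even) → k=3
i=0: a=11 ⇒ p=11, q=1
…
i=2: a=6 ⇒ p=83, q=7
i=3: a=1 ⇒ p=95, q=8
→ (95, 8).  Check: 95²=9025, 141·8²=9024, difference 1.

95 8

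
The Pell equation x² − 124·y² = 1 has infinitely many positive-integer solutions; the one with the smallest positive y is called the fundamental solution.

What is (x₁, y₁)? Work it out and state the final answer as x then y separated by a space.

√124 → a₀=11, period (7,2,1,1,1,…,2,7,22); ℓ=16 even so k=15
step 0: (11, 1)  from 11·(1,0) + (0,1)
step 1: (78, 7)  from 7·(11,1) + (1,0)
…
step 4: (412, 37)  from 1·(245,22) + (167,15)
step 5: (657, 59)  from 1·(412,37) + (245,22)
…
step 11: (84875, 7622)  from 1·(67292,6043) + (17583,1579)
…
step 14: (626251, 56239)  from 2·(237042,21287) + (152167,13665)
step 15: (4620799, 414960)  from 7·(626251,56239) + (237042,21287)
(x₁, y₁) = (4620799, 414960);  4620799² − 124·414960² = 1 ✓

4620799 414960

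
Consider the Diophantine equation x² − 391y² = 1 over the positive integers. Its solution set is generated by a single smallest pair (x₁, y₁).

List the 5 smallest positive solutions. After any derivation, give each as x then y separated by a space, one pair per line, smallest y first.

d=391: √d = [19; 1,3,2,2,1,…,3,1,38] (ℓ=16, even), read p_15/q_15
step 0: (19, 1)  from 19·(1,0) + (0,1)
step 1: (20, 1)  from 1·(19,1) + (1,0)
…
step 3: (178, 9)  from 2·(79,4) + (20,1)
step 4: (435, 22)  from 2·(178,9) + (79,4)
step 5: (613, 31)  from 1·(435,22) + (178,9)
step 6: (1048, 53)  from 1·(613,31) + (435,22)
…
step 8: (52519, 2656)  from 19·(2709,137) + (1048,53)
step 9: (107747, 5449)  from 2·(52519,2656) + (2709,137)
step 10: (160266, 8105)  from 1·(107747,5449) + (52519,2656)
…
step 12: (696292, 35213)  from 2·(268013,13554) + (160266,8105)
step 13: (1660597, 83980)  from 2·(696292,35213) + (268013,13554)
step 14: (5678083, 287153)  from 3·(1660597,83980) + (696292,35213)
step 15: (7338680, 371133)  from 1·(5678083,287153) + (1660597,83980)
→ (7338680, 371133).  Check: 7338680²=53856224142400, 391·371133²=53856224142399, difference 1.
(x_2, y_2) = (7338680·7338680 + 391·371133·371133, 7338680·371133 + 371133·7338680) = (107712448284799, 5447252648880)
(x_3, y_3) = (7338680·107712448284799 + 391·371133·5447252648880, 7338680·5447252648880 + 371133·107712448284799) = (1580934379957370111960, 79951288138564985667)
(x_4, y_4) = (7338680·1580934379957370111960 + 391·371133·79951288138564985667, 7338680·79951288138564985667 + 371133·1580934379957370111960) = (23203943031010998074028940801, 1173473838473442730776750240)
(x_5, y_5) = (7338680·23203943031010998074028940801 + 391·371133·1173473838473442730776750240, 7338680·1173473838473442730776750240 + 371133·23203943031010998074028940801) = (340572625285638001757449457184853400, 17223497977856489447705304337580733)

7338680 371133
107712448284799 5447252648880
1580934379957370111960 79951288138564985667
23203943031010998074028940801 1173473838473442730776750240
340572625285638001757449457184853400 17223497977856489447705304337580733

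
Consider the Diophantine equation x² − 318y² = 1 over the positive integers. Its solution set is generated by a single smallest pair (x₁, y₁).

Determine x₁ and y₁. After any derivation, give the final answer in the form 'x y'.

107 6

√318 → a₀=17, period (1,4,1,34); ℓ=4 even so k=3
k=0  a_k=17  p_k/q_k = 17/1
…
k=2  a_k=4  p_k/q_k = 89/5
k=3  a_k=1  p_k/q_k = 107/6
→ (107, 6).  Check: 107²=11449, 318·6²=11448, difference 1.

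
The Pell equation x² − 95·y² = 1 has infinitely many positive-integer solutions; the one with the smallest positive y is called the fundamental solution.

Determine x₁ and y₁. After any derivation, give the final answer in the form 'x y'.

[9; 1,2,1,18] for √95; ℓ=4 ⇒ convergent index 3
k=0  a_k=9  p_k/q_k = 9/1
…
k=2  a_k=2  p_k/q_k = 29/3
k=3  a_k=1  p_k/q_k = 39/4
(x₁, y₁) = (39, 4);  39² − 95·4² = 1 ✓

39 4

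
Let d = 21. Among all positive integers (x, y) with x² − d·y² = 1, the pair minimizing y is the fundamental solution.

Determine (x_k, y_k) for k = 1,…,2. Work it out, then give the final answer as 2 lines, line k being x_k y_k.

√21 → a₀=4, period (1,1,2,1,1,8); ℓ=6 even so k=5
k=0  a_k=4  p_k/q_k = 4/1
k=1  a_k=1  p_k/q_k = 5/1
…
k=3  a_k=2  p_k/q_k = 23/5
k=4  a_k=1  p_k/q_k = 32/7
k=5  a_k=1  p_k/q_k = 55/12
fundamental: x₁=55, y₁=12  (since 3025 − 21·144 = 1)
n=2: (55,12)∘(55,12) = (55·55+21·12·12, 55·12+12·55) = (6049,1320)

55 12
6049 1320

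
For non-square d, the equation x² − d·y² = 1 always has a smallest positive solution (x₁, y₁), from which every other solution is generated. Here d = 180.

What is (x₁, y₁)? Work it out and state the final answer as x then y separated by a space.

161 12

√180 → a₀=13, period (2,2,2,26); ℓ=4 even so k=3
i=0: a=13 ⇒ p=13, q=1
…
i=2: a=2 ⇒ p=67, q=5
i=3: a=2 ⇒ p=161, q=12
→ (161, 12).  Check: 161²=25921, 180·12²=25920, difference 1.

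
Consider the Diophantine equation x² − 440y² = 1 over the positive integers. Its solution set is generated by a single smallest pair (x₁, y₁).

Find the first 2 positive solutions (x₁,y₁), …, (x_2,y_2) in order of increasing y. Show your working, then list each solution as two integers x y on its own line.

21 1
881 42

√440 = [20; 1,40, …], period ℓ=2 (even) → k=1
i=0: a=20 ⇒ p=20, q=1
i=1: a=1 ⇒ p=21, q=1
fundamental: x₁=21, y₁=1  (since 441 − 440·1 = 1)
(x_2, y_2) = (21·21 + 440·1·1, 21·1 + 1·21) = (881, 42)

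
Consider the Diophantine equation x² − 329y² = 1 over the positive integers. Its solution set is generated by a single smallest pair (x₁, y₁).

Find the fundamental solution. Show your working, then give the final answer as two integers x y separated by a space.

2376415 131016

√329 → a₀=18, period (7,4,2,1,1,4,1,1,2,4,7,36); ℓ=12 even so k=11
k=0  a_k=18  p_k/q_k = 18/1
k=1  a_k=7  p_k/q_k = 127/7
k=2  a_k=4  p_k/q_k = 526/29
k=3  a_k=2  p_k/q_k = 1179/65
k=4  a_k=1  p_k/q_k = 1705/94
k=5  a_k=1  p_k/q_k = 2884/159
…
k=7  a_k=1  p_k/q_k = 16125/889
k=8  a_k=1  p_k/q_k = 29366/1619
k=9  a_k=2  p_k/q_k = 74857/4127
k=10  a_k=4  p_k/q_k = 328794/18127
k=11  a_k=7  p_k/q_k = 2376415/131016
(x₁, y₁) = (2376415, 131016);  2376415² − 329·131016² = 1 ✓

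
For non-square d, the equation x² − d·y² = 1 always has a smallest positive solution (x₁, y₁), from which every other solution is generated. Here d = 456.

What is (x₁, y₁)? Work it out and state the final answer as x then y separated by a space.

√456 → a₀=21, period (2,1,4,1,2,42); ℓ=6 even so k=5
step 0: (21, 1)  from 21·(1,0) + (0,1)
…
step 2: (64, 3)  from 1·(43,2) + (21,1)
…
step 4: (363, 17)  from 1·(299,14) + (64,3)
step 5: (1025, 48)  from 2·(363,17) + (299,14)
→ (1025, 48).  Check: 1025²=1050625, 456·48²=1050624, difference 1.

1025 48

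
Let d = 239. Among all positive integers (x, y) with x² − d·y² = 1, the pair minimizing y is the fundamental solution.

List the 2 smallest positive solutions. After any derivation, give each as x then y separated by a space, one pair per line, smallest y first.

6195120 400729
76759023628799 4965128484960

d=239: √d = [15; 2,5,1,2,4,15,4,2,1,5,2,30] (ℓ=12, even), read p_11/q_11
k=0  a_k=15  p_k/q_k = 15/1
…
k=6  a_k=15  p_k/q_k = 37907/2452
…
k=10  a_k=5  p_k/q_k = 2847431/184185
k=11  a_k=2  p_k/q_k = 6195120/400729
→ (6195120, 400729).  Check: 6195120²=38379511814400, 239·400729²=38379511814399, difference 1.
k=2:  x_2 = 6195120·6195120+239·400729·400729 = 76759023628799,  y_2 = 6195120·400729+400729·6195120 = 4965128484960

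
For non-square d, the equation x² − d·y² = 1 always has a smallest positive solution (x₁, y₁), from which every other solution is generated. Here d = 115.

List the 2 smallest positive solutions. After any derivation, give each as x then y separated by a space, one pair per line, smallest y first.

√115 = [10; 1,2,1,1,1,1,1,2,1,20, …], period ℓ=10 (even) → k=9
step 0: (10, 1)  from 10·(1,0) + (0,1)
step 1: (11, 1)  from 1·(10,1) + (1,0)
step 2: (32, 3)  from 2·(11,1) + (10,1)
step 3: (43, 4)  from 1·(32,3) + (11,1)
…
step 8: (815, 76)  from 2·(311,29) + (193,18)
step 9: (1126, 105)  from 1·(815,76) + (311,29)
→ (1126, 105).  Check: 1126²=1267876, 115·105²=1267875, difference 1.
n=2: (1126,105)∘(1126,105) = (1126·1126+115·105·105, 1126·105+105·1126) = (2535751,236460)

1126 105
2535751 236460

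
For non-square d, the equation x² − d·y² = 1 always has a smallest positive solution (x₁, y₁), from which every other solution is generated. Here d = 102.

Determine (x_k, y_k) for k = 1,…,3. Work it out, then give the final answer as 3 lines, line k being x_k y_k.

√102 = [10; 10,20, …], period ℓ=2 (even) → k=1
k=0  a_k=10  p_k/q_k = 10/1
k=1  a_k=10  p_k/q_k = 101/10
fundamental: x₁=101, y₁=10  (since 10201 − 102·100 = 1)
(101+10√102)^2 = 20401 + 2020√102
(101+10√102)^3 = 4120901 + 408030√102

101 10
20401 2020
4120901 408030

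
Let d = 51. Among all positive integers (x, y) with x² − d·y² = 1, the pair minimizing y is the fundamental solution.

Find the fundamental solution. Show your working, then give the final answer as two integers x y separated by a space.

50 7

[7; 7,14] for √51; ℓ=2 ⇒ convergent index 1
step 0: (7, 1)  from 7·(1,0) + (0,1)
step 1: (50, 7)  from 7·(7,1) + (1,0)
(x₁, y₁) = (50, 7);  50² − 51·7² = 1 ✓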